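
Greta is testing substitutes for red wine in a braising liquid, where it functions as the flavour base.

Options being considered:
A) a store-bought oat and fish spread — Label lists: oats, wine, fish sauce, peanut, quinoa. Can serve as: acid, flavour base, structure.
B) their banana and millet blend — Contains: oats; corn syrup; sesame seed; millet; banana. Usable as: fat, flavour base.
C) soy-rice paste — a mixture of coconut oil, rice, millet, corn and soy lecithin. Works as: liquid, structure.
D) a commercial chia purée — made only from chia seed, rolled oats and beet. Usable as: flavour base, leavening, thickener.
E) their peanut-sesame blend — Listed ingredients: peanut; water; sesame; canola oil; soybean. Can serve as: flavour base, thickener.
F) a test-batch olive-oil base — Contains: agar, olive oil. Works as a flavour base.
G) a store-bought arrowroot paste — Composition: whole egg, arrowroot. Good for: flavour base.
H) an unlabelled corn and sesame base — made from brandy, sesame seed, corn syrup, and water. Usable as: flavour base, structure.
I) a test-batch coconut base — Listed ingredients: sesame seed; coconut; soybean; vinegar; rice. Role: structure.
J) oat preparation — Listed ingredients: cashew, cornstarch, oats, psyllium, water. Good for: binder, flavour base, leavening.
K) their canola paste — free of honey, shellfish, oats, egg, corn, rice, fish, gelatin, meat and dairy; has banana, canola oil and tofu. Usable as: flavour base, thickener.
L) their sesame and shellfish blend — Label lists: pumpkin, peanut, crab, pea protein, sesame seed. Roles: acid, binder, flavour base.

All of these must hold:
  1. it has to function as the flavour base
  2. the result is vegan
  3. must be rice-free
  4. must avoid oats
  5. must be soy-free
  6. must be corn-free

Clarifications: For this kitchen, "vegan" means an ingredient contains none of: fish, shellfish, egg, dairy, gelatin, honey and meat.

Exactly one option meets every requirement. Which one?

F

A: has fish sauce, so not vegan; has oats, so not oat-free — out
B: has corn syrup, so not corn-free; has oats, so not oat-free — no
C: not usable as a flavour base; has corn, so not corn-free (and 2 more) — no
D: has rolled oats, so not oat-free — reject
E: has soybean, so not soy-free — no
F: only olive oil and agar; none excluded — OK
G: has whole egg, so not vegan — out
H: has corn syrup, so not corn-free — reject
I: not usable as a flavour base; has rice, so not rice-free (and 1 more) — out
J: has cornstarch, so not corn-free; has oats, so not oat-free — reject
K: has tofu, so not soy-free — reject
L: has crab, so not vegan — reject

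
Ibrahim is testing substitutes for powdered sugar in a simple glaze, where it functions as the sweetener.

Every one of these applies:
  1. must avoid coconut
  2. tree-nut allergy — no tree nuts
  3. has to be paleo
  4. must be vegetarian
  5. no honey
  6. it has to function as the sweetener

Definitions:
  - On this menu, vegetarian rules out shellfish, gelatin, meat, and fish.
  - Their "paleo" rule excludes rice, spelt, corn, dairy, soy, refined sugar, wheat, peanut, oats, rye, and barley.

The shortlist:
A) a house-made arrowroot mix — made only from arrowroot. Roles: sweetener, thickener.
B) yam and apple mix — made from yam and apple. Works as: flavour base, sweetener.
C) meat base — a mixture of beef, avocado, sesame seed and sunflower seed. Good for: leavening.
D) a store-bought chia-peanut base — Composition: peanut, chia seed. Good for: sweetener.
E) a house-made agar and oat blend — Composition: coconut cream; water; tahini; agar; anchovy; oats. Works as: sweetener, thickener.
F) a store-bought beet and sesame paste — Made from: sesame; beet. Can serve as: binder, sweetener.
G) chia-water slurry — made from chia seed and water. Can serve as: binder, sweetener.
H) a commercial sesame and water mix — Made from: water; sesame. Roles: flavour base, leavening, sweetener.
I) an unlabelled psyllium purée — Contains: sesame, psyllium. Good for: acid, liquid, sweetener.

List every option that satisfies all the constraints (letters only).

A: works as a sweetener, vegetarian, no tree nuts — valid
B: every rule checks out — keep
C: not usable as a sweetener; has beef, so not vegetarian — out
D: has peanut, so not paleo — reject
E: has anchovy, so not vegetarian; has oats, so not paleo (and 1 more) — reject
F: all constraints satisfied — valid
G: works as a sweetener, vegetarian, no coconut — valid
H: every rule checks out — keep
I: only sesame and psyllium; none excluded — valid

A, B, F, G, H, I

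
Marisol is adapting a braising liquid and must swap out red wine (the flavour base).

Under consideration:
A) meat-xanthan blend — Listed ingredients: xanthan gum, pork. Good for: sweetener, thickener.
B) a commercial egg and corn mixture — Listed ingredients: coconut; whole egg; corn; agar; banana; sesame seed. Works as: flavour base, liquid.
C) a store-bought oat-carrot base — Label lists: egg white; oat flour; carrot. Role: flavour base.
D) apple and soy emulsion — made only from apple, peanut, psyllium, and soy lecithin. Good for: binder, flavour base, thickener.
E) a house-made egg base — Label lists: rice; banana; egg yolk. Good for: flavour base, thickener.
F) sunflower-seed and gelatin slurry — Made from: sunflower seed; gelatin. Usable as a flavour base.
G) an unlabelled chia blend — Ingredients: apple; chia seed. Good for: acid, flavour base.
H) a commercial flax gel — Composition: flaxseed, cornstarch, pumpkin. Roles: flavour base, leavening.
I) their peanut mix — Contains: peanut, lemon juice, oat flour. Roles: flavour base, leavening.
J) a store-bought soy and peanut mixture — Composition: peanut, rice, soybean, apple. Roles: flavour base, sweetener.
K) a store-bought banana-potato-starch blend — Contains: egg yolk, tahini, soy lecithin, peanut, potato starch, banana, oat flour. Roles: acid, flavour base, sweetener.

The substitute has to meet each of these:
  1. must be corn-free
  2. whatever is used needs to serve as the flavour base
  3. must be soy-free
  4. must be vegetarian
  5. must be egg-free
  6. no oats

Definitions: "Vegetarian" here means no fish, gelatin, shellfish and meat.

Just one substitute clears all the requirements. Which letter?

A: not usable as a flavour base; has pork, so not vegetarian — no
B: has corn, so not corn-free; has whole egg, so not egg-free — no
C: has oat flour, so not oat-free; has egg white, so not egg-free — no
D: has soy lecithin, so not soy-free — no
E: has egg yolk, so not egg-free — out
F: has gelatin, so not vegetarian — out
G: all constraints satisfied — OK
H: has cornstarch, so not corn-free — no
I: has oat flour, so not oat-free — no
J: has soybean, so not soy-free — reject
K: has oat flour, so not oat-free; has soy lecithin, so not soy-free (and 1 more) — out

G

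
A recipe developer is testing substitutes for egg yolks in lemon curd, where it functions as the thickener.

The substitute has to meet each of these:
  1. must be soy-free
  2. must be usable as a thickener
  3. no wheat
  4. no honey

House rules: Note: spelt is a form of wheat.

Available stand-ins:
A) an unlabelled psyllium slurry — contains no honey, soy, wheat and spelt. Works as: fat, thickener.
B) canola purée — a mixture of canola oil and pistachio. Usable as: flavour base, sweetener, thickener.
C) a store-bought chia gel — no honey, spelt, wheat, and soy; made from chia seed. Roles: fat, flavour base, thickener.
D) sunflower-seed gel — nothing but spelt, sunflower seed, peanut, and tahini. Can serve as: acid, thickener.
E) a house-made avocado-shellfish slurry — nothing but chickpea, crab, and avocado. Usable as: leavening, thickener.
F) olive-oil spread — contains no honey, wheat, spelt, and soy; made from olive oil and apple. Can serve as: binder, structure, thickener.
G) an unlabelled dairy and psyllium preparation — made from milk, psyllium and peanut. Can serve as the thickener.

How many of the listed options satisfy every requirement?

A: every rule checks out — valid
B: wheat-free, no soy — OK
C: all constraints satisfied — keep
D: has spelt, so not wheat-free — out
E: only crab, avocado, and chickpea; none excluded — valid
F: nothing on the exclusion list — valid
G: wheat-free, no honey — valid

6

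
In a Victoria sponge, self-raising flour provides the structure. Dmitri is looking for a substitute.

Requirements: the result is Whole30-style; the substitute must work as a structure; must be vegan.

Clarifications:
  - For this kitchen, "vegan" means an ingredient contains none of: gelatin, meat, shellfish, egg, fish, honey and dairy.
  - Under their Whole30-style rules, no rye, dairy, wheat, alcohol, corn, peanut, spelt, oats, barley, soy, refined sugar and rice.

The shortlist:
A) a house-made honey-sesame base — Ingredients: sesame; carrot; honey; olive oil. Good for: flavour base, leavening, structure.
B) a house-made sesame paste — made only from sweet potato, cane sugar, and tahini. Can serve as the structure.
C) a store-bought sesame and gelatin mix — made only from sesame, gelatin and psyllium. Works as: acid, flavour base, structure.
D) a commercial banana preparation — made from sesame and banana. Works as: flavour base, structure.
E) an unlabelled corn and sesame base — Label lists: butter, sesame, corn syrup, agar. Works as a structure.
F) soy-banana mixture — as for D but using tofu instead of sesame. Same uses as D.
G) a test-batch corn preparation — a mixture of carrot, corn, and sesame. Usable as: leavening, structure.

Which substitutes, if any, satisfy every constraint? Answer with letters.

D

A: has honey, so not vegan — out
B: has cane sugar, so not Whole30-style — no
C: has gelatin, so not vegan — no
D: vegan, Whole30-style — OK
E: has butter, so not vegan; has corn syrup, so not Whole30-style — out
F: has tofu, so not Whole30-style — no
G: has corn, so not Whole30-style — out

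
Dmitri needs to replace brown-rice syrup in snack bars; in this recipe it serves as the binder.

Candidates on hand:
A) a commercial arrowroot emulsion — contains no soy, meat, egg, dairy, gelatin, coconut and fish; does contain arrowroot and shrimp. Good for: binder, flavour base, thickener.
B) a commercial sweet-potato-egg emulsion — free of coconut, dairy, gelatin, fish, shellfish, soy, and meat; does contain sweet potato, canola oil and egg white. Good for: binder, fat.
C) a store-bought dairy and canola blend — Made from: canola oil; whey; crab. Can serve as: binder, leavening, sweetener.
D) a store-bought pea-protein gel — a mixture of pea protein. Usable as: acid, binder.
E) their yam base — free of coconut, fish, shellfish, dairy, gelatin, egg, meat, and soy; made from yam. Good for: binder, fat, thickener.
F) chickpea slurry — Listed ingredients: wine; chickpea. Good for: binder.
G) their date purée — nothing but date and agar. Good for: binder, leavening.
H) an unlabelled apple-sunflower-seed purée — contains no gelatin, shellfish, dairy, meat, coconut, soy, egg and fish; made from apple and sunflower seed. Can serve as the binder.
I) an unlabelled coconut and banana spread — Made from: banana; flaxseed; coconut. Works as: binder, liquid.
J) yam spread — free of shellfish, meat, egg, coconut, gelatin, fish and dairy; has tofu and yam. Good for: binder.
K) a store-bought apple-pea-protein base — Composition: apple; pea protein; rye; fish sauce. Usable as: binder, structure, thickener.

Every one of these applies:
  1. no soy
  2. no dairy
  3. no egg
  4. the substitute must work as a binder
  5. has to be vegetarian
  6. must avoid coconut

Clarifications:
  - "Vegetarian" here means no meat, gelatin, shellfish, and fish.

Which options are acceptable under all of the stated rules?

A: has shrimp, so not vegetarian — out
B: has egg white, so not egg-free — reject
C: has crab, so not vegetarian; has whey, so not dairy-free — reject
D: every rule checks out — keep
E: works as a binder, no coconut, no dairy — keep
F: all constraints satisfied — OK
G: works as a binder, no dairy, no egg — keep
H: works as a binder, no soy, no egg — OK
I: has coconut, so not coconut-free — out
J: has tofu, so not soy-free — reject
K: has fish sauce, so not vegetarian — no

D, E, F, G, H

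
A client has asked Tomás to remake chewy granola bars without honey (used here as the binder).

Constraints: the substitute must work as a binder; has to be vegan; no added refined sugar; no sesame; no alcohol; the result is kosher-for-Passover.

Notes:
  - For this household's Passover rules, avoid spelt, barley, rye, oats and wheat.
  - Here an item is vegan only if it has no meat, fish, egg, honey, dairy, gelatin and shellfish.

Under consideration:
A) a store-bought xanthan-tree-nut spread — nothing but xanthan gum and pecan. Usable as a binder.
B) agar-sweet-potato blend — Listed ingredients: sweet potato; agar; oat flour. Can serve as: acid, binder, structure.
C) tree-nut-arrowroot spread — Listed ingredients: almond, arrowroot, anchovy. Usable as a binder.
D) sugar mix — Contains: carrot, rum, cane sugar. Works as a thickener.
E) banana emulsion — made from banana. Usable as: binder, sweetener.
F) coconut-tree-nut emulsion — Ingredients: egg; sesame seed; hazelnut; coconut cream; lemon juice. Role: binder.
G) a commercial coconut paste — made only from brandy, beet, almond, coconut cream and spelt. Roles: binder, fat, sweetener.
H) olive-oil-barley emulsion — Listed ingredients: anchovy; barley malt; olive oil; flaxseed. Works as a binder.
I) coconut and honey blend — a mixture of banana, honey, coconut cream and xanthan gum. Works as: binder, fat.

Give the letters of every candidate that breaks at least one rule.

A: nothing on the exclusion list — keep
B: has oat flour, so not kosher-for-Passover — out
C: has anchovy, so not vegan — out
D: not usable as a binder; has cane sugar, so not no-added-sugar (and 1 more) — no
E: only banana; none excluded — valid
F: has egg, so not vegan; has sesame seed, so not sesame-free — out
G: has spelt, so not kosher-for-Passover; has brandy, so not alcohol-free — out
H: has barley malt, so not kosher-for-Passover; has anchovy, so not vegan — out
I: has honey, so not vegan — no

B, C, D, F, G, H, I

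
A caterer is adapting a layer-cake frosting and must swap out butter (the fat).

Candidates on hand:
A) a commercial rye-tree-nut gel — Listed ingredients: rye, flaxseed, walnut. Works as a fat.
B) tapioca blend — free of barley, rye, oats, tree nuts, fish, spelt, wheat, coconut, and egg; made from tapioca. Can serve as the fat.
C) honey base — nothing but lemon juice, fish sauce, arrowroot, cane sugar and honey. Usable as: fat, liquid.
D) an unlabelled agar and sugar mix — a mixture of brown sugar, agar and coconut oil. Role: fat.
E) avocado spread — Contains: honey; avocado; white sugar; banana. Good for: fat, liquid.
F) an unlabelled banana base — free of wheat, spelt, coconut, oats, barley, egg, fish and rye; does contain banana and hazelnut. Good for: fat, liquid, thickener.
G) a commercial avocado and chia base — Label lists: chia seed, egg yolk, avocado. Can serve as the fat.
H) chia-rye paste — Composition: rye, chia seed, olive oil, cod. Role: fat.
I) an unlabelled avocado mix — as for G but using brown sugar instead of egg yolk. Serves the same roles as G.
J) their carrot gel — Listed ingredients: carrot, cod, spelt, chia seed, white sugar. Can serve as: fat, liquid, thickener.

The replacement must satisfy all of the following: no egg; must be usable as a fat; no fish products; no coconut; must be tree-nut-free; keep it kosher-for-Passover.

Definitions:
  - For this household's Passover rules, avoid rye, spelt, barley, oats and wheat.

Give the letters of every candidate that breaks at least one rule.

A: has rye, so not kosher-for-Passover; has walnut, so not tree-nut-free — no
B: every rule checks out — OK
C: has fish sauce, so not fish-free — reject
D: has coconut oil, so not coconut-free — no
E: nothing on the exclusion list — valid
F: has hazelnut, so not tree-nut-free — reject
G: has egg yolk, so not egg-free — reject
H: has rye, so not kosher-for-Passover; has cod, so not fish-free — out
I: only brown sugar, chia seed and avocado; none excluded — OK
J: has spelt, so not kosher-for-Passover; has cod, so not fish-free — out

A, C, D, F, G, H, J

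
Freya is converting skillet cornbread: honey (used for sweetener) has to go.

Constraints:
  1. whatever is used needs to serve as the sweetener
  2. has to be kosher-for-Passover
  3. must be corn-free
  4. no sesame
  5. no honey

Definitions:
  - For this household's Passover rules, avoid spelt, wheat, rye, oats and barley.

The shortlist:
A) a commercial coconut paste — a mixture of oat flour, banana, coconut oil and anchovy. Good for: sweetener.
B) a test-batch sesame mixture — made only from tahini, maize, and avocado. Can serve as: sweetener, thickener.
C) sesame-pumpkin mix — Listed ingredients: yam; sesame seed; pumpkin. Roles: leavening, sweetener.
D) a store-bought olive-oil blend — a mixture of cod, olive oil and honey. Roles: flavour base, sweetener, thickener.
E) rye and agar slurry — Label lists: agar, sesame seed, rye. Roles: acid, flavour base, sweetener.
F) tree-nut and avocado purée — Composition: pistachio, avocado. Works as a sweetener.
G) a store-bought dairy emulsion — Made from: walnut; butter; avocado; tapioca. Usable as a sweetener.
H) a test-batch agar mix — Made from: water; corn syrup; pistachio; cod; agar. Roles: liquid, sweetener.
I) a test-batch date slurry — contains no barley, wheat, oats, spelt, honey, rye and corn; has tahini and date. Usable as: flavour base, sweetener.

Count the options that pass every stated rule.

A: has oat flour, so not kosher-for-Passover — reject
B: has maize, so not corn-free; has tahini, so not sesame-free — out
C: has sesame seed, so not sesame-free — out
D: has honey, so not honey-free — no
E: has rye, so not kosher-for-Passover; has sesame seed, so not sesame-free — out
F: works as a sweetener, no honey, no sesame — keep
G: butter and walnut etc. — none of it excluded — keep
H: has corn syrup, so not corn-free — no
I: has tahini, so not sesame-free — out

2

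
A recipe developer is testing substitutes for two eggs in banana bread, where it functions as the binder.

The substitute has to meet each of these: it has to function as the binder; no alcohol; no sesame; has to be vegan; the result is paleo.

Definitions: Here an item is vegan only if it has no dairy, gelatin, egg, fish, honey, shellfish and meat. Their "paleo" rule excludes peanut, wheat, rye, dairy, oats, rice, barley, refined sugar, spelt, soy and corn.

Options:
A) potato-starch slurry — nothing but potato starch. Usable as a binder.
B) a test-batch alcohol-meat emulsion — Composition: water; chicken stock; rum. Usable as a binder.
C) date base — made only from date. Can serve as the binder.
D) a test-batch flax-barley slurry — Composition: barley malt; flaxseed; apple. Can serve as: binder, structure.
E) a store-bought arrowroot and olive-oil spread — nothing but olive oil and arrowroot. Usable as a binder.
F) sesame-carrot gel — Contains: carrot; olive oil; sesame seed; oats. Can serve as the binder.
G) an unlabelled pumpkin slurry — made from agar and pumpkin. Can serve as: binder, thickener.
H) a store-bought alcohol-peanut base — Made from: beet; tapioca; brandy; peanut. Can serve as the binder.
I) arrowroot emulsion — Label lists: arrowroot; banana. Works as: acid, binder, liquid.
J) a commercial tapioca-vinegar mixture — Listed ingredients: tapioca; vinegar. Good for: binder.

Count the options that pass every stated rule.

A: paleo, no sesame — OK
B: has chicken stock, so not vegan; has rum, so not alcohol-free — no
C: only date; none excluded — OK
D: has barley malt, so not paleo — out
E: only arrowroot and olive oil; none excluded — OK
F: has oats, so not paleo; has sesame seed, so not sesame-free — no
G: vegan, no alcohol — OK
H: has peanut, so not paleo; has brandy, so not alcohol-free — out
I: nothing on the exclusion list — keep
J: nothing on the exclusion list — OK

6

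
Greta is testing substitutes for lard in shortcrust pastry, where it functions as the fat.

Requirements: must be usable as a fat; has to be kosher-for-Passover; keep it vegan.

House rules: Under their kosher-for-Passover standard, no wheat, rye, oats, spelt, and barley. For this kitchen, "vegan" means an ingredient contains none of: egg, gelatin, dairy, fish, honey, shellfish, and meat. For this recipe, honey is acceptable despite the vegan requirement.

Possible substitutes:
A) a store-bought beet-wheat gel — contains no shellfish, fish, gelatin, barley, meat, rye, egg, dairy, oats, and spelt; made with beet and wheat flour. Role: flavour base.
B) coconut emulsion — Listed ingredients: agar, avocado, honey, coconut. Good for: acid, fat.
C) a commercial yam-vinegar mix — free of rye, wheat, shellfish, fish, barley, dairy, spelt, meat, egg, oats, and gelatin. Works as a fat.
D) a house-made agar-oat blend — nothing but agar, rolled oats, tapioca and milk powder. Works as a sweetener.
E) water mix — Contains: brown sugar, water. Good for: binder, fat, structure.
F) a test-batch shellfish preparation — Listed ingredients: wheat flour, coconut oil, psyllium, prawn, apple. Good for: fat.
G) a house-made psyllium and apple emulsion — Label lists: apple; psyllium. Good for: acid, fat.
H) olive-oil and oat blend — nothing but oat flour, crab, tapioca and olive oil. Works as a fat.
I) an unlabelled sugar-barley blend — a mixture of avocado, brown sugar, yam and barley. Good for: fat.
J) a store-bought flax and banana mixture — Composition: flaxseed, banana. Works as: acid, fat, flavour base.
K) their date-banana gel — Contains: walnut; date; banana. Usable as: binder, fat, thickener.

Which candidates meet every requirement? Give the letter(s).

B, C, E, G, J, K

A: not usable as a fat; has wheat flour, so not kosher-for-Passover — reject
B: honey is permitted under the vegan carve-out; nothing else excluded — valid
C: kosher-for-Passover, vegan — valid
D: not usable as a fat; has rolled oats, so not kosher-for-Passover (and 1 more) — no
E: kosher-for-Passover, vegan — valid
F: has wheat flour, so not kosher-for-Passover; has prawn, so not vegan — reject
G: only psyllium and apple; none excluded — keep
H: has oat flour, so not kosher-for-Passover; has crab, so not vegan — no
I: has barley, so not kosher-for-Passover — no
J: nothing on the exclusion list — OK
K: only walnut, date and banana; none excluded — keep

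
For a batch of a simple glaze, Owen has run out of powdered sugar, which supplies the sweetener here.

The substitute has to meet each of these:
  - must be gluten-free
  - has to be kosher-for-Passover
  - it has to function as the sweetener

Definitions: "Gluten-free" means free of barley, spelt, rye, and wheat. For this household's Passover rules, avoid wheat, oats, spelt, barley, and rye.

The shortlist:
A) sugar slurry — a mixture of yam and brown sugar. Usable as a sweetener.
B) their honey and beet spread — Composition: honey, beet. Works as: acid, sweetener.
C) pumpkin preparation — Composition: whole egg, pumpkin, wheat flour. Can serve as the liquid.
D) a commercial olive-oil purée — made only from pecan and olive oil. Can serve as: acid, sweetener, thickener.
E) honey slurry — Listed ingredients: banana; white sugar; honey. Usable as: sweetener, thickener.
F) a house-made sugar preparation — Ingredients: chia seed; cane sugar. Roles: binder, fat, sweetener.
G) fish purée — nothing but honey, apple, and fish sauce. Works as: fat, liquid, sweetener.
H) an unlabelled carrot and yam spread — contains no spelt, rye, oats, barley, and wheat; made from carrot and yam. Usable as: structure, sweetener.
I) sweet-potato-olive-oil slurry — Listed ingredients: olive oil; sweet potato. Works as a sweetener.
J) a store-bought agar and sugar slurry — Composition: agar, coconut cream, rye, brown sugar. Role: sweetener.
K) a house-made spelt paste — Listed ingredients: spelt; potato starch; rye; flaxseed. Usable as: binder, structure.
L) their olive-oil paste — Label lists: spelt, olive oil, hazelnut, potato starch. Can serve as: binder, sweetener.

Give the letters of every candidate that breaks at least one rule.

C, J, K, L

A: only brown sugar and yam; none excluded — OK
B: only honey and beet; none excluded — OK
C: not usable as a sweetener; has wheat flour, so not gluten-free (and 1 more) — no
D: nothing on the exclusion list — keep
E: only honey, white sugar and banana; none excluded — valid
F: works as a sweetener, gluten-free, kosher-for-Passover — OK
G: gluten-free, kosher-for-Passover — OK
H: every rule checks out — valid
I: only sweet potato and olive oil; none excluded — valid
J: has rye, so not gluten-free; has rye, so not kosher-for-Passover — reject
K: not usable as a sweetener; has rye, so not gluten-free (and 1 more) — out
L: has spelt, so not gluten-free; has spelt, so not kosher-for-Passover — no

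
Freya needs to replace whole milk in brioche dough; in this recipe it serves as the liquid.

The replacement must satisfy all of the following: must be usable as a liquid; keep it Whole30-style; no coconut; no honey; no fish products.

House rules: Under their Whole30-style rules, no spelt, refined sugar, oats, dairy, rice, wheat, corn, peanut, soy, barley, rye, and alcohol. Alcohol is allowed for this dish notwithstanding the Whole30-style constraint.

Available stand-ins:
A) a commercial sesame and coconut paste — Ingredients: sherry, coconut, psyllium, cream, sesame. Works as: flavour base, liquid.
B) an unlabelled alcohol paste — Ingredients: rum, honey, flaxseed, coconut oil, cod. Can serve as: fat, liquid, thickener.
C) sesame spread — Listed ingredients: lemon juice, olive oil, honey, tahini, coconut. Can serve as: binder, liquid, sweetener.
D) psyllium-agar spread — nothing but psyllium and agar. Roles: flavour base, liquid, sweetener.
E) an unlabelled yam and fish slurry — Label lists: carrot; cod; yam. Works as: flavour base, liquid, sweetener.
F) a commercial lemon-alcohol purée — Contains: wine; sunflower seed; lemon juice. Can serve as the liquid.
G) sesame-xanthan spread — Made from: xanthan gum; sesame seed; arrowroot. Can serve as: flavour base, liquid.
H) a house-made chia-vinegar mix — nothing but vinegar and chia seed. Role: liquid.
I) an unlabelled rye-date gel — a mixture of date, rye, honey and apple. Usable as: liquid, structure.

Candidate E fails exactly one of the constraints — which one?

fish-free

usable as a liquid: satisfied
Whole30-style: satisfied
honey-free: satisfied
coconut-free: satisfied
fish-free: has cod — fails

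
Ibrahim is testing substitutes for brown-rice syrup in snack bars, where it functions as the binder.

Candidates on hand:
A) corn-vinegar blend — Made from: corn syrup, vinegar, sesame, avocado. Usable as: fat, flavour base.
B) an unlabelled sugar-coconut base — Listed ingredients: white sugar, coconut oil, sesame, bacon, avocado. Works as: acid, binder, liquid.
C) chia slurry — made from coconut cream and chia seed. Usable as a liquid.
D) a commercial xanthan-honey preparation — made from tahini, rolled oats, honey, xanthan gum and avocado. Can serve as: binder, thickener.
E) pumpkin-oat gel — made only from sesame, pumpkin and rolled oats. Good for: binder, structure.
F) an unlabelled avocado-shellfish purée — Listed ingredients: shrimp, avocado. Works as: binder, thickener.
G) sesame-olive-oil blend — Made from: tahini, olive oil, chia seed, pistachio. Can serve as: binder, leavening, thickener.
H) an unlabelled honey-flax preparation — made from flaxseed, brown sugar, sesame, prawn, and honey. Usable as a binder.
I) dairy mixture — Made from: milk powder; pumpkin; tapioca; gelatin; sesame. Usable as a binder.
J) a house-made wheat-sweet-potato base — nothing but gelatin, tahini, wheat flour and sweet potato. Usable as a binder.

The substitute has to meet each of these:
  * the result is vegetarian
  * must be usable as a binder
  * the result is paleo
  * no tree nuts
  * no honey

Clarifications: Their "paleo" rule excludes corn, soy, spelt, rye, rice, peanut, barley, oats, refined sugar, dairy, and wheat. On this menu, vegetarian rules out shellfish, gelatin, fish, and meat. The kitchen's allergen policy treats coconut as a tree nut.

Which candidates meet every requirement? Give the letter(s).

A: not usable as a binder; has corn syrup, so not paleo — no
B: has white sugar, so not paleo; has bacon, so not vegetarian (and 1 more) — out
C: not usable as a binder; has coconut cream, so not tree-nut-free — no
D: has rolled oats, so not paleo; has honey, so not honey-free — out
E: has rolled oats, so not paleo — out
F: has shrimp, so not vegetarian — no
G: has pistachio, so not tree-nut-free — no
H: has brown sugar, so not paleo; has prawn, so not vegetarian (and 1 more) — reject
I: has milk powder, so not paleo; has gelatin, so not vegetarian — reject
J: has wheat flour, so not paleo; has gelatin, so not vegetarian — out

none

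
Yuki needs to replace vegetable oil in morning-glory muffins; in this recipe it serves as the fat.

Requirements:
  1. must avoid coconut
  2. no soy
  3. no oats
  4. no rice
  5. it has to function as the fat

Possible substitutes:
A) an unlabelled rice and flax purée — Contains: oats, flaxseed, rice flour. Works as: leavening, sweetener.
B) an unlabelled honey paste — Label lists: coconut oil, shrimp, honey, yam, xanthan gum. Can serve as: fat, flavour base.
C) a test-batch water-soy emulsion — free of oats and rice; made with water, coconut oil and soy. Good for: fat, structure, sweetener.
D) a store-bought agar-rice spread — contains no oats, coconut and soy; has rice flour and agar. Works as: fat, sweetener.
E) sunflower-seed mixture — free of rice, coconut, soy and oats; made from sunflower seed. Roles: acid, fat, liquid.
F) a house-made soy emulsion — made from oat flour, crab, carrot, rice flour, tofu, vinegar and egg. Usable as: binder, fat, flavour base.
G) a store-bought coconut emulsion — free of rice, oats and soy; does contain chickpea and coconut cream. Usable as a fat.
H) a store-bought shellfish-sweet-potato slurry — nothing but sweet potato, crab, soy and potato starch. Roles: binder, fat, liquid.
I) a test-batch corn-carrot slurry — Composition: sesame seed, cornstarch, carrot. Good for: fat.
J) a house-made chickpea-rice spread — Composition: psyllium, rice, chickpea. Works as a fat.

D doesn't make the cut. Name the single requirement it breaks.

rice-free

usable as a fat: satisfied
oat-free: satisfied
coconut-free: satisfied
soy-free: satisfied
rice-free: has rice flour — fails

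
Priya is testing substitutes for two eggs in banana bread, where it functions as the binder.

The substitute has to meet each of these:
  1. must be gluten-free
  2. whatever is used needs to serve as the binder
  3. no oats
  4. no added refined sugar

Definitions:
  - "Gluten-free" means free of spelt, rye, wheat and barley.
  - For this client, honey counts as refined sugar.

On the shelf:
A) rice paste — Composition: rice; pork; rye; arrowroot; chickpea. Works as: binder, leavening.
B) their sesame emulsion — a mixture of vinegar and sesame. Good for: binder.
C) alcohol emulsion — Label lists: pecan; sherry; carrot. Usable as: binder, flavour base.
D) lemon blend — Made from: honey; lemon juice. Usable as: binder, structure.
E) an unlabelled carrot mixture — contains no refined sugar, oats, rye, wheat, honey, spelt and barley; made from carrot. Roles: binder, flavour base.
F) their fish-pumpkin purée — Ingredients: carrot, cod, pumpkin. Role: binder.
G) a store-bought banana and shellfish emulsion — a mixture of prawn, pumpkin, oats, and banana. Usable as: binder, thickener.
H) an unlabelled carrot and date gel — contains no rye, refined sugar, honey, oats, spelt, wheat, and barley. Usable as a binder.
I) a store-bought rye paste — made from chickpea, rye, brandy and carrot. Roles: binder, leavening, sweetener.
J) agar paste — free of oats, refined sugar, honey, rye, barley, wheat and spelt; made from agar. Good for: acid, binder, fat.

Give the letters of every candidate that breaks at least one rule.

A, D, G, I

A: has rye, so not gluten-free — reject
B: only sesame and vinegar; none excluded — keep
C: every rule checks out — valid
D: has honey, so not no-added-sugar — no
E: no oats, gluten-free — keep
F: all constraints satisfied — keep
G: has oats, so not oat-free — out
H: works as a binder, no-added-sugar, no oats — keep
I: has rye, so not gluten-free — no
J: works as a binder, no-added-sugar, gluten-free — keep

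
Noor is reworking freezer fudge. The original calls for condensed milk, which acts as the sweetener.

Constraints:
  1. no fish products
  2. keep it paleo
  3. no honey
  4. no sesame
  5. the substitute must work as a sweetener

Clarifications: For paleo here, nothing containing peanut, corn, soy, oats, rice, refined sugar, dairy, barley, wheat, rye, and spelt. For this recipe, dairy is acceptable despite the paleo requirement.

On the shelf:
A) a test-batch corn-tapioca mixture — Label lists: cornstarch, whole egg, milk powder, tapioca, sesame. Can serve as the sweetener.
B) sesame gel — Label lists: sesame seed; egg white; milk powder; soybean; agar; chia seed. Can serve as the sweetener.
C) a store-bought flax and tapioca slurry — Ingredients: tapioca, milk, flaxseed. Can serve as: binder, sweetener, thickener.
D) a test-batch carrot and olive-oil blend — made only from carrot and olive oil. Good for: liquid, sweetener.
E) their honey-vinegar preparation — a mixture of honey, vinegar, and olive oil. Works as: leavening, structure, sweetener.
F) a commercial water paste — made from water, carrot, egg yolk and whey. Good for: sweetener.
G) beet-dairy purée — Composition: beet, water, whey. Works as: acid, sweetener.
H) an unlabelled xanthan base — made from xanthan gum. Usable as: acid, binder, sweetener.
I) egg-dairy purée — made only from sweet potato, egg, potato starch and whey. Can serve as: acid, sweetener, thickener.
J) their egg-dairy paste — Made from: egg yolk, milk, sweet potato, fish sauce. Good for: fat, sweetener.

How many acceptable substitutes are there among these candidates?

A: has cornstarch, so not paleo; has sesame, so not sesame-free — out
B: has soybean, so not paleo; has sesame seed, so not sesame-free — reject
C: dairy is permitted under the paleo carve-out; nothing else excluded — OK
D: paleo, no honey — OK
E: has honey, so not honey-free — reject
F: dairy is permitted under the paleo carve-out; nothing else excluded — valid
G: dairy is permitted under the paleo carve-out; nothing else excluded — keep
H: only xanthan gum; none excluded — valid
I: dairy is permitted under the paleo carve-out; nothing else excluded — keep
J: has fish sauce, so not fish-free — reject

6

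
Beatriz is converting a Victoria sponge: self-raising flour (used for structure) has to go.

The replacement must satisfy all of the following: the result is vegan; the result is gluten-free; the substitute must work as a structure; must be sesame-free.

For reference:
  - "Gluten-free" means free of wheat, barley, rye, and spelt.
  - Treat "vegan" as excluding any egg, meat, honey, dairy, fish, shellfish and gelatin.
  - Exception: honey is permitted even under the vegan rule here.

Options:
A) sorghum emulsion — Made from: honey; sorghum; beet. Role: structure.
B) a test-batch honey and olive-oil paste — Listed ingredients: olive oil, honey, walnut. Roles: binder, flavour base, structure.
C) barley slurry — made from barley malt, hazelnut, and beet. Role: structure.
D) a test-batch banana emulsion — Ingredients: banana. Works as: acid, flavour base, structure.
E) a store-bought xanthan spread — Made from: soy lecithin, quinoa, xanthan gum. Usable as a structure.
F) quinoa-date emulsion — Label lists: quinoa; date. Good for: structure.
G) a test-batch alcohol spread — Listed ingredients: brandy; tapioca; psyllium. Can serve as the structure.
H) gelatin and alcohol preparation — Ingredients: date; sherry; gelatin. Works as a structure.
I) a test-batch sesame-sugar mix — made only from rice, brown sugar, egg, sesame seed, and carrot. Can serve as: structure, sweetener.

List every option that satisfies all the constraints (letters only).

A: honey is permitted under the vegan carve-out; nothing else excluded — OK
B: honey is permitted under the vegan carve-out; nothing else excluded — valid
C: has barley malt, so not gluten-free — out
D: only banana; none excluded — valid
E: all constraints satisfied — valid
F: only quinoa and date; none excluded — keep
G: works as a structure, gluten-free, no sesame — valid
H: has gelatin, so not vegan — out
I: has egg, so not vegan; has sesame seed, so not sesame-free — no

A, B, D, E, F, G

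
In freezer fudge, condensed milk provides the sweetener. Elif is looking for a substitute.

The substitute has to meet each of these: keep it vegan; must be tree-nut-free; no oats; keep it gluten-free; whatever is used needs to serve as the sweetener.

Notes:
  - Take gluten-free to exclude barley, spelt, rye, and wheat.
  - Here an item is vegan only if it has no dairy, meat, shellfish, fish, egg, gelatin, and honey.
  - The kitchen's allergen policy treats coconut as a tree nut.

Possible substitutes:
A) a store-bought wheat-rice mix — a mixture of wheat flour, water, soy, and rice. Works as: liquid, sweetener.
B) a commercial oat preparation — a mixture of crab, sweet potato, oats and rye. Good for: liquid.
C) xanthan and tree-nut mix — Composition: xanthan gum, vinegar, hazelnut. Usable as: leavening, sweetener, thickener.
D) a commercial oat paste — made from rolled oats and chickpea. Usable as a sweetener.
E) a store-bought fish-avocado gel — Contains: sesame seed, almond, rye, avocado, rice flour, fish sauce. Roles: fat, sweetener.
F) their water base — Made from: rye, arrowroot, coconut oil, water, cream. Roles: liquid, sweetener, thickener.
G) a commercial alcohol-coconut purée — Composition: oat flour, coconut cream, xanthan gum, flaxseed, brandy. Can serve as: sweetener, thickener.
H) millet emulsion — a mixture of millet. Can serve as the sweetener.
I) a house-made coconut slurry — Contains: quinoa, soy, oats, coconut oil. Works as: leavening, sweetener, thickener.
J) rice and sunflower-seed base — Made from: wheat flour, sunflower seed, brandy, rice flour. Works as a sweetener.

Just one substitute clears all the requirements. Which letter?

H

A: has wheat flour, so not gluten-free — reject
B: not usable as a sweetener; has rye, so not gluten-free (and 2 more) — out
C: has hazelnut, so not tree-nut-free — no
D: has rolled oats, so not oat-free — reject
E: has rye, so not gluten-free; has fish sauce, so not vegan (and 1 more) — no
F: has rye, so not gluten-free; has cream, so not vegan (and 1 more) — out
G: has coconut cream, so not tree-nut-free; has oat flour, so not oat-free — out
H: only millet; none excluded — OK
I: has coconut oil, so not tree-nut-free; has oats, so not oat-free — out
J: has wheat flour, so not gluten-free — out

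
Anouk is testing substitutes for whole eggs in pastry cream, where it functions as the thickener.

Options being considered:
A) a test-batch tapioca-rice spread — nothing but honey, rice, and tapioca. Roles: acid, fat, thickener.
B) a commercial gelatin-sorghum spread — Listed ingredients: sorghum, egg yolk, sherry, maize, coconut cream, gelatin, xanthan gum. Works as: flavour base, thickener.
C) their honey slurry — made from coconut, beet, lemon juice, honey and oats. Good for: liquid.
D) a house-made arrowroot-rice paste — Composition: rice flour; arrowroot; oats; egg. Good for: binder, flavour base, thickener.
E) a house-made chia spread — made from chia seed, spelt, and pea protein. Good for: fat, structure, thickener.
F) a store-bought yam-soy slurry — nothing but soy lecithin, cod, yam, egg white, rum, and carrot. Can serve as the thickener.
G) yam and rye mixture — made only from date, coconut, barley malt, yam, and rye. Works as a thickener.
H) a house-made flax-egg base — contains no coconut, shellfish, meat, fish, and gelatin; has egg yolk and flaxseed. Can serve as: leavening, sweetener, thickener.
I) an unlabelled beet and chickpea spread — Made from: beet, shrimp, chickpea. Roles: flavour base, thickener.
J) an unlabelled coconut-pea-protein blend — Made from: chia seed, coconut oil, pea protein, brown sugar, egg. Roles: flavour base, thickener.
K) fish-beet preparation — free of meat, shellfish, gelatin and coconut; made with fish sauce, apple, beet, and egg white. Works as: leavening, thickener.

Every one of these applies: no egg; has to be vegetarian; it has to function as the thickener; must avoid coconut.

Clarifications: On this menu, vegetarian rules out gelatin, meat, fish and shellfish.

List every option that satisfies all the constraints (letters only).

A, E

A: only honey, rice and tapioca; none excluded — valid
B: has gelatin, so not vegetarian; has coconut cream, so not coconut-free (and 1 more) — out
C: not usable as a thickener; has coconut, so not coconut-free — reject
D: has egg, so not egg-free — no
E: only spelt, chia seed and pea protein; none excluded — keep
F: has cod, so not vegetarian; has egg white, so not egg-free — out
G: has coconut, so not coconut-free — reject
H: has egg yolk, so not egg-free — reject
I: has shrimp, so not vegetarian — no
J: has coconut oil, so not coconut-free; has egg, so not egg-free — reject
K: has fish sauce, so not vegetarian; has egg white, so not egg-free — no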